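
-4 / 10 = -2 / 5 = -0.40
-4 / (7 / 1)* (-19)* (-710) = -53960 / 7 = -7708.57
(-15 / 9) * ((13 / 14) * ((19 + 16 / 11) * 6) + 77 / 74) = -3276395 / 17094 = -191.67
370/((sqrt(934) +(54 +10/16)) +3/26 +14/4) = 46614672/5317021 -800384* sqrt(934)/5317021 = 4.17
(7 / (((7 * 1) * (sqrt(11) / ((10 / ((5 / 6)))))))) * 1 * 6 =72 * sqrt(11) / 11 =21.71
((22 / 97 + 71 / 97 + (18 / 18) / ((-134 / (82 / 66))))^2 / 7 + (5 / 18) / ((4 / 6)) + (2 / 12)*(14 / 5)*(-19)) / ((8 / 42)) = -43.69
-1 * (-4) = 4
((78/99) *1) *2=52/33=1.58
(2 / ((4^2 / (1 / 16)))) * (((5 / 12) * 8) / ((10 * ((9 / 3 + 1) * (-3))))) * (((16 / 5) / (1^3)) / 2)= -1 / 2880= -0.00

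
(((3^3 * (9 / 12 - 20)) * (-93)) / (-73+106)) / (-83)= -17.65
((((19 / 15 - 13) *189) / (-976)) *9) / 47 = 6237 / 14335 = 0.44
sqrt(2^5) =4*sqrt(2) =5.66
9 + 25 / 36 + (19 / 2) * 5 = 2059 / 36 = 57.19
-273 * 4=-1092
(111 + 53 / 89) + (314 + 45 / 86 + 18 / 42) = 22853553 / 53578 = 426.55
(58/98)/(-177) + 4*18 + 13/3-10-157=-262127/2891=-90.67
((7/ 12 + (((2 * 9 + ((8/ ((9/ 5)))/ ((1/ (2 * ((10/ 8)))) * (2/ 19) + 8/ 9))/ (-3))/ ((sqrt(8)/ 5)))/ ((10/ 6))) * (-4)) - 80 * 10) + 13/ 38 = -182189/ 228 - 9796 * sqrt(2)/ 199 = -868.69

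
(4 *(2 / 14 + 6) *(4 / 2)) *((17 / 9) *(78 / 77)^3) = 308353344 / 3195731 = 96.49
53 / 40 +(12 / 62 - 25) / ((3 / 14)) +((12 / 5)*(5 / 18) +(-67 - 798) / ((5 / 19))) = -4216957 / 1240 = -3400.77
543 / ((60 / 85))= 3077 / 4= 769.25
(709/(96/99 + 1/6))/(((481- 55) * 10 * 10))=7799/532500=0.01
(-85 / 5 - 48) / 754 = -5 / 58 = -0.09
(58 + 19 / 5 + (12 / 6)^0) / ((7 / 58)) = 18212 / 35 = 520.34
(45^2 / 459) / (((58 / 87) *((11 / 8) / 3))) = 2700 / 187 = 14.44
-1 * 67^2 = -4489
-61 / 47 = -1.30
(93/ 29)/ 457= 93/ 13253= 0.01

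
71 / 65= 1.09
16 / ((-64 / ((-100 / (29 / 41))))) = 35.34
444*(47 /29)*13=271284 /29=9354.62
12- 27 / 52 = 597 / 52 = 11.48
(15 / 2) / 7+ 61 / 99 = 2339 / 1386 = 1.69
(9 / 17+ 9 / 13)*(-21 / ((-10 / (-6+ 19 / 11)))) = -26649 / 2431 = -10.96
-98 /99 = -0.99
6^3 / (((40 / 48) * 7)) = 37.03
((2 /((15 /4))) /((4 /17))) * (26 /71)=884 /1065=0.83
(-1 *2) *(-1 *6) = 12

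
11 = 11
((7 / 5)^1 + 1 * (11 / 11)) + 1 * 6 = 42 / 5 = 8.40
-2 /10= -1 /5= -0.20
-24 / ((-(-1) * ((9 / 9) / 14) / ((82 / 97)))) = -284.04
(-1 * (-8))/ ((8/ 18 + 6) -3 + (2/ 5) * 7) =360/ 281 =1.28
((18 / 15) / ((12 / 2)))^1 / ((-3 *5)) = -0.01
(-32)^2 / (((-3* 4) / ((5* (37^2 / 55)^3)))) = -656825960704 / 99825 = -6579774.21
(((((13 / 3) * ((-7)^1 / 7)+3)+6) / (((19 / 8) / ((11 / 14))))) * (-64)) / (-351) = 5632 / 20007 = 0.28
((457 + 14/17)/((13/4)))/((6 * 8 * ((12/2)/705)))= 1829005/5304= 344.84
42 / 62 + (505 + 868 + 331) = 52845 / 31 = 1704.68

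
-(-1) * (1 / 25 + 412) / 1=10301 / 25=412.04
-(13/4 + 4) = -7.25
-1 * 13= -13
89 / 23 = 3.87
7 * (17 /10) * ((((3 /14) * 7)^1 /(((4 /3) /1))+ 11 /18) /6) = 2975 /864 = 3.44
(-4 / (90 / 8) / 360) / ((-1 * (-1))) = -2 / 2025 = -0.00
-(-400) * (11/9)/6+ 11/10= 22297/270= 82.58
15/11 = 1.36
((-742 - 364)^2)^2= 1496306311696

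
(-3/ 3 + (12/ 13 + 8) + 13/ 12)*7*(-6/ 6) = -9835/ 156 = -63.04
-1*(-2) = 2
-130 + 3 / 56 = -7277 / 56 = -129.95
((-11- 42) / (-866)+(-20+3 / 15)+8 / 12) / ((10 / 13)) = -3220711 / 129900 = -24.79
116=116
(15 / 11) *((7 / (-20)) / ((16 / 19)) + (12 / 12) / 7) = -1833 / 4928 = -0.37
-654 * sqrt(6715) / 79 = -678.38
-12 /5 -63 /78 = -417 /130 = -3.21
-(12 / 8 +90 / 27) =-29 / 6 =-4.83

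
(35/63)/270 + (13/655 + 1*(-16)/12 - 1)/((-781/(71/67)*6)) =605477/234609210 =0.00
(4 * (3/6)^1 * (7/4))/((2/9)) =63/4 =15.75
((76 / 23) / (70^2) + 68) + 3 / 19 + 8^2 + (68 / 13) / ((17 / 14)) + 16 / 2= 1005373218 / 6959225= 144.47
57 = 57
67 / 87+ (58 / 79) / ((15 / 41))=31809 / 11455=2.78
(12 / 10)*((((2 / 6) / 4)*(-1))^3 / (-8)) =1 / 11520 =0.00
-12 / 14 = -0.86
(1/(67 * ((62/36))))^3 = 5832/8960030533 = 0.00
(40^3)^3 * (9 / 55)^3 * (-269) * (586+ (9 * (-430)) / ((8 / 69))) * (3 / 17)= 40458409902342144000000 / 22627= 1788058951798388827.51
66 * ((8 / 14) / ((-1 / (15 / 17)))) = -3960 / 119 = -33.28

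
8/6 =4/3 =1.33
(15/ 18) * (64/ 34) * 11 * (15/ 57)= 4400/ 969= 4.54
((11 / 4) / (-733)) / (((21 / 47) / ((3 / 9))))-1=-185233 / 184716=-1.00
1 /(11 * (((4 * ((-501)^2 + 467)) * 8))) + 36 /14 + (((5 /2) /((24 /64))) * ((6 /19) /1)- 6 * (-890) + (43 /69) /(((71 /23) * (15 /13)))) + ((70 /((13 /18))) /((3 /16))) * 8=662235362810590253 /69854309965440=9480.24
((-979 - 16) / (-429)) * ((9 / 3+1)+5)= 20.87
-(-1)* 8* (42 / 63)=16 / 3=5.33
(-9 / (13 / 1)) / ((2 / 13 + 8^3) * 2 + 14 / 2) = -3 / 4469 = -0.00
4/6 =2/3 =0.67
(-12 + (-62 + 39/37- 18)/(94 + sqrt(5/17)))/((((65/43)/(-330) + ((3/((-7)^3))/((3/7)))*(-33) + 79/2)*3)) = -1653902978882/15522447106797 + 67700017*sqrt(85)/15522447106797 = -0.11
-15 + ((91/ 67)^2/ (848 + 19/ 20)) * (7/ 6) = -3429263225/ 228656193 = -15.00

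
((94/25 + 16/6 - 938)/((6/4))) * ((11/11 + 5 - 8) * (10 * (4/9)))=2235776/405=5520.43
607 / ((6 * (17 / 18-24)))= -1821 / 415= -4.39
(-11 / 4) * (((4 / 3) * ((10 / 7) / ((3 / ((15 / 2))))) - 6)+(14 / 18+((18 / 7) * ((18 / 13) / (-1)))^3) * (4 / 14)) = 1816233584 / 47474973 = 38.26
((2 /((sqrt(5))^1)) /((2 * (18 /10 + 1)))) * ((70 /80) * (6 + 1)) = 7 * sqrt(5) /16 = 0.98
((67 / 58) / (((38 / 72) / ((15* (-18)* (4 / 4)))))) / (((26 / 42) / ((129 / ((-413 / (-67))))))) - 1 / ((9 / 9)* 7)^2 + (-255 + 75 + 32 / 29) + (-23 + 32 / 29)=-20178.72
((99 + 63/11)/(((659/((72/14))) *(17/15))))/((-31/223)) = -138723840/26741561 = -5.19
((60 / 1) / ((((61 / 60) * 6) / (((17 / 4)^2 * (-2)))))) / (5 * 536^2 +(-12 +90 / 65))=-281775 / 1139120222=-0.00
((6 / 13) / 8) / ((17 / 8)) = 6 / 221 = 0.03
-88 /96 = -11 /12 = -0.92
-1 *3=-3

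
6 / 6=1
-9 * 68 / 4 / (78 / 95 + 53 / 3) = -43605 / 5269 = -8.28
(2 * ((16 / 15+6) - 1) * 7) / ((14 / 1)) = 91 / 15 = 6.07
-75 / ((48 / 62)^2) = -24025 / 192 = -125.13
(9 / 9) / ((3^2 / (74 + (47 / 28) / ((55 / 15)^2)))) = 251135 / 30492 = 8.24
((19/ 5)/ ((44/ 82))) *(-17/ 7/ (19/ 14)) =-697/ 55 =-12.67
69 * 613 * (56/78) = 394772/13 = 30367.08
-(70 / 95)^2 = -196 / 361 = -0.54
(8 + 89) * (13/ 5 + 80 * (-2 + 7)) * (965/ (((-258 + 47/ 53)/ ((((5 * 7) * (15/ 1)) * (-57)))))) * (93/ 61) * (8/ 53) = 13754666910600/ 13627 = 1009368673.27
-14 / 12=-7 / 6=-1.17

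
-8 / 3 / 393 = -8 / 1179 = -0.01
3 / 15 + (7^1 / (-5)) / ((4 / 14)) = -4.70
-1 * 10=-10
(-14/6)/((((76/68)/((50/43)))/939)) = -1862350/817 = -2279.50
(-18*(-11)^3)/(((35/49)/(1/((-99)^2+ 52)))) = 167706/49265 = 3.40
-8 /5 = -1.60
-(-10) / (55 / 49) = 98 / 11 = 8.91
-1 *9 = -9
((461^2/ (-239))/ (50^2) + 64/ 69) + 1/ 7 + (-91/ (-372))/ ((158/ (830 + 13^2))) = 3196565411461/ 1413526065000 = 2.26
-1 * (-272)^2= -73984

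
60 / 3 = 20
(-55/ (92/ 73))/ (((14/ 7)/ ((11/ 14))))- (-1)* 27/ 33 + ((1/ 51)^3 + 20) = 13807538275/ 3758798736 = 3.67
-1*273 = -273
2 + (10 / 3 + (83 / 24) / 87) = 11219 / 2088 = 5.37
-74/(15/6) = -148/5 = -29.60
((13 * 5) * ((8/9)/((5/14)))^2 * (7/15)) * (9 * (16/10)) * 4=36528128/3375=10823.15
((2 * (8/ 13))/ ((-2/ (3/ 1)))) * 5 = -120/ 13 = -9.23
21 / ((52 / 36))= 189 / 13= 14.54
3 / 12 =1 / 4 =0.25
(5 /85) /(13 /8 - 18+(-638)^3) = -8 /35318396019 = -0.00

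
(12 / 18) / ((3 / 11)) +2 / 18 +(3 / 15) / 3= 118 / 45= 2.62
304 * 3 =912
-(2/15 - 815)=814.87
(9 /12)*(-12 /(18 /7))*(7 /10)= -49 /20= -2.45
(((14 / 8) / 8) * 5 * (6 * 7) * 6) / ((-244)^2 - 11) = 441 / 95240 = 0.00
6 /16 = 3 /8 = 0.38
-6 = -6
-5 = -5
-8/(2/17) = -68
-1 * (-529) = 529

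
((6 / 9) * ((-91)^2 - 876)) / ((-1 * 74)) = -7405 / 111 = -66.71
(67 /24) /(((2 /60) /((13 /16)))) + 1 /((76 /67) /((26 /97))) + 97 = 19495481 /117952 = 165.28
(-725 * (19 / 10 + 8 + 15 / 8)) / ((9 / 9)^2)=-68295 / 8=-8536.88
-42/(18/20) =-140/3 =-46.67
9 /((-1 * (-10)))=9 /10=0.90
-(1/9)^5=-1/59049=-0.00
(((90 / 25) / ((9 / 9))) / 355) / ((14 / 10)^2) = 18 / 3479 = 0.01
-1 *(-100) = 100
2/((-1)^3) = -2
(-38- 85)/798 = -41/266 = -0.15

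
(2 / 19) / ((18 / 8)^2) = 32 / 1539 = 0.02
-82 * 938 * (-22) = 1692152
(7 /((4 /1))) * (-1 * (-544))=952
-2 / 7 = -0.29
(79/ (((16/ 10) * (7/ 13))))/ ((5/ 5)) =5135/ 56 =91.70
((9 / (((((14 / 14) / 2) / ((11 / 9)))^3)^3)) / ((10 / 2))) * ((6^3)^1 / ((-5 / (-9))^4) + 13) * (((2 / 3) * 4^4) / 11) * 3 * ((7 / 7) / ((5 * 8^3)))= 232572.27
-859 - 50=-909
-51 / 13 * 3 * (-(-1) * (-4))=612 / 13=47.08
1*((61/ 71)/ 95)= 61/ 6745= 0.01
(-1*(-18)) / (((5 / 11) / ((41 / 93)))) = 2706 / 155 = 17.46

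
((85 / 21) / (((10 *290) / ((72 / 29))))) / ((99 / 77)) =34 / 12615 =0.00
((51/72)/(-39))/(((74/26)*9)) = -17/23976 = -0.00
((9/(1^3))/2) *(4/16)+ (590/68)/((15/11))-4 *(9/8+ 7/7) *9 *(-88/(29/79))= 217074419/11832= 18346.38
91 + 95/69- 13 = 5477/69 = 79.38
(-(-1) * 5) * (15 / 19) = 3.95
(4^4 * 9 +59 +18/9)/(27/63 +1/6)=19866/5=3973.20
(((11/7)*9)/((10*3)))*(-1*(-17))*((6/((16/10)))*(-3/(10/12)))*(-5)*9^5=894415203/28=31943400.11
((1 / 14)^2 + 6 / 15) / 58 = 397 / 56840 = 0.01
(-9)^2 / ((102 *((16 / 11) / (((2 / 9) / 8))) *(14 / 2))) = 33 / 15232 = 0.00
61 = 61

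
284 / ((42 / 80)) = 11360 / 21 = 540.95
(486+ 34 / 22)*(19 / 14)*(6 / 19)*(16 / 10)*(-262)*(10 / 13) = -67445088 / 1001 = -67377.71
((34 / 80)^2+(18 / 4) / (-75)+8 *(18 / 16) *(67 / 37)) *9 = 8747469 / 59200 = 147.76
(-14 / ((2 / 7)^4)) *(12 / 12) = -2100.88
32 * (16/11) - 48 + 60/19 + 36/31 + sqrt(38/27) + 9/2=sqrt(114)/9 + 95431/12958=8.55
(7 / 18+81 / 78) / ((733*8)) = 167 / 686088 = 0.00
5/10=1/2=0.50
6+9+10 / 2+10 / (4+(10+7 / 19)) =5650 / 273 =20.70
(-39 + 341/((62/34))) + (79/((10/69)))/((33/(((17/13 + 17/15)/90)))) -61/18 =140018321/965250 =145.06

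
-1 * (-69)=69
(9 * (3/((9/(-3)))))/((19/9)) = -81/19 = -4.26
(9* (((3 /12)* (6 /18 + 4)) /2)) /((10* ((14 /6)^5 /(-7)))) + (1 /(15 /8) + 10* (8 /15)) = 3352177 /576240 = 5.82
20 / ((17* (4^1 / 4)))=20 / 17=1.18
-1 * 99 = -99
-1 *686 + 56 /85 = -58254 /85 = -685.34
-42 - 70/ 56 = -173/ 4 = -43.25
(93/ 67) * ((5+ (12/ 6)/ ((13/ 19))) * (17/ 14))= 162843/ 12194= 13.35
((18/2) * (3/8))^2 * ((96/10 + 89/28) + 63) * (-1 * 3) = -23201883/8960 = -2589.50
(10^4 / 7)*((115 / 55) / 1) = 230000 / 77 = 2987.01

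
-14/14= -1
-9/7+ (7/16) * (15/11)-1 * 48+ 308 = 259.31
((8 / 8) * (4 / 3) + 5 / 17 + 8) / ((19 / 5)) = 2455 / 969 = 2.53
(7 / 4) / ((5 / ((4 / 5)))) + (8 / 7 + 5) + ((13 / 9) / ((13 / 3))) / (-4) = 13313 / 2100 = 6.34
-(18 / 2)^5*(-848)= 50073552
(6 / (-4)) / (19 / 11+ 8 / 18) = -297 / 430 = -0.69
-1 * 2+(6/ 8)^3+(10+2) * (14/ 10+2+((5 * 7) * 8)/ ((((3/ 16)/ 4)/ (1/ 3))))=22975253/ 960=23932.56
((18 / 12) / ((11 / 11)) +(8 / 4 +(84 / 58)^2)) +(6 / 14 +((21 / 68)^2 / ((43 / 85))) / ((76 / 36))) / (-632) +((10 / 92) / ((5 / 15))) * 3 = 125032235682979 / 19016470352768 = 6.57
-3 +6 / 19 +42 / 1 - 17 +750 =14674 / 19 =772.32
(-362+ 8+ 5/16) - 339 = -11083/16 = -692.69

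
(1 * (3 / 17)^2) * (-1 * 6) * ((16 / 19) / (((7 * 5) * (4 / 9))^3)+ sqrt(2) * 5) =-270 * sqrt(2) / 289 - 19683 / 470853250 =-1.32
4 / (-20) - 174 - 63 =-1186 / 5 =-237.20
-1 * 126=-126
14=14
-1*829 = -829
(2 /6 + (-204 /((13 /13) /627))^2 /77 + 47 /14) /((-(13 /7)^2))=-62467198493 /1014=-61604732.24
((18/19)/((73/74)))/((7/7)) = 1332/1387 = 0.96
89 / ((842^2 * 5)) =89 / 3544820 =0.00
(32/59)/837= 32/49383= 0.00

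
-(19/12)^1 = -19/12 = -1.58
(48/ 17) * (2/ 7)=96/ 119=0.81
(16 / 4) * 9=36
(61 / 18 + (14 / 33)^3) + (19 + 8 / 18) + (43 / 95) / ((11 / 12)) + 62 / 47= 7933918543 / 320917410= 24.72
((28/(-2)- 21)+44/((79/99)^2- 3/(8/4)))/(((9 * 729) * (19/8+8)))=-11637784/9214550523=-0.00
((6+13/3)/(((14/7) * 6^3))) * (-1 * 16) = -0.38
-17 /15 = -1.13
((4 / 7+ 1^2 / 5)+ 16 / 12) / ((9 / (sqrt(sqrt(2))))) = 221*2^(1 / 4) / 945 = 0.28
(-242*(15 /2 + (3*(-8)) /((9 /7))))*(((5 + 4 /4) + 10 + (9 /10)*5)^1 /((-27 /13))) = -4321031 /162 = -26673.03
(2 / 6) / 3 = 1 / 9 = 0.11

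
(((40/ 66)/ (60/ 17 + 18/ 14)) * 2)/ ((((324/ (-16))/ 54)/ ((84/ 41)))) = -1066240/ 775269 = -1.38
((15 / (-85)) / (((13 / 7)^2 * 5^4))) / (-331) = 147 / 594351875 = 0.00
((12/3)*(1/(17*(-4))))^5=-1/1419857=-0.00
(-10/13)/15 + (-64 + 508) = 17314/39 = 443.95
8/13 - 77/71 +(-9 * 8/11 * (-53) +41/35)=123525448/355355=347.61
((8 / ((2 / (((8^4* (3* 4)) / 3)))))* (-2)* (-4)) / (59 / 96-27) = -50331648 / 2533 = -19870.37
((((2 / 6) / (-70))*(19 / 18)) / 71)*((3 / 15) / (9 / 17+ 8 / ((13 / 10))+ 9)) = -4199 / 4651025400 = -0.00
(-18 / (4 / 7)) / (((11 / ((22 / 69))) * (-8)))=21 / 184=0.11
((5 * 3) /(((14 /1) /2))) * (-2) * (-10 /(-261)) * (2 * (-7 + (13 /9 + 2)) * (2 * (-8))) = -102400 /5481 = -18.68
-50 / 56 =-25 / 28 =-0.89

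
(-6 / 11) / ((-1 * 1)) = 6 / 11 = 0.55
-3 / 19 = -0.16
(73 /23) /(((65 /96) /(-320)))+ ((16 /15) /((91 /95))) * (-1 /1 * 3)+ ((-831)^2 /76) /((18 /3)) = 3501839 /318136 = 11.01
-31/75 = -0.41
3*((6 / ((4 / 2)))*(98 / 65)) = 882 / 65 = 13.57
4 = 4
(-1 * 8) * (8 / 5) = -64 / 5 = -12.80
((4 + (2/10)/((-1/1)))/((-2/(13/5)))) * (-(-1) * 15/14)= -741/140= -5.29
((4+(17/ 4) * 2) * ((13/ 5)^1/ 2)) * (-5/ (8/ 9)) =-2925/ 32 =-91.41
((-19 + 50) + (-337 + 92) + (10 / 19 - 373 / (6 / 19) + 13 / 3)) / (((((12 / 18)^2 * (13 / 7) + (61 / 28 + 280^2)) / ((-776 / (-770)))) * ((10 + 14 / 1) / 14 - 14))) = 258283452 / 177561164759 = 0.00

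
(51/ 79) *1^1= 51/ 79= 0.65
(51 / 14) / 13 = 51 / 182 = 0.28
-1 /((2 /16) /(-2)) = 16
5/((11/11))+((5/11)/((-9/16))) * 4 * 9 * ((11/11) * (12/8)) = -425/11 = -38.64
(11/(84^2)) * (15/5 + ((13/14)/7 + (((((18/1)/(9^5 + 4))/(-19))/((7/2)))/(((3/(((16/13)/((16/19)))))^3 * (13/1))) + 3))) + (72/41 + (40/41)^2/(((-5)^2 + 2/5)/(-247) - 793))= 242017896439952475011317/137162742368812817241312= 1.76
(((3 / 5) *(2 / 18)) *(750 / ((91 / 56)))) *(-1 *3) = -1200 / 13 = -92.31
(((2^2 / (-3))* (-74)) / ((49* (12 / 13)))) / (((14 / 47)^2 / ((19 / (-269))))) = -20188051 / 11625642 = -1.74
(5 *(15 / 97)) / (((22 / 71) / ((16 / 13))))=42600 / 13871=3.07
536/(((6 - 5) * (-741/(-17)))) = 9112/741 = 12.30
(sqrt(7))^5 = 49 * sqrt(7) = 129.64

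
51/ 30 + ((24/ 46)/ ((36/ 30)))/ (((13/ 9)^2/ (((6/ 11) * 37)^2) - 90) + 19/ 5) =670700526289/ 395703840170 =1.69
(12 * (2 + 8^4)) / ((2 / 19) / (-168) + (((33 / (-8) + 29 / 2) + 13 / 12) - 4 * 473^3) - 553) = -52323264 / 450386741353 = -0.00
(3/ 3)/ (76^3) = 1/ 438976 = 0.00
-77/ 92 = -0.84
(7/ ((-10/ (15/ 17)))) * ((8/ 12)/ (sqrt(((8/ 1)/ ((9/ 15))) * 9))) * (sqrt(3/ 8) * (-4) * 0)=0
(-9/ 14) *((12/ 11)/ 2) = -27/ 77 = -0.35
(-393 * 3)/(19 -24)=1179/5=235.80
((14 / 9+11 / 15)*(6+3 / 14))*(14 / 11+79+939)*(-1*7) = -16745122 / 165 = -101485.59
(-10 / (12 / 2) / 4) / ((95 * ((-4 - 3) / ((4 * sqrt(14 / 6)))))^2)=-4 / 113715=-0.00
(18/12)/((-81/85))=-85/54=-1.57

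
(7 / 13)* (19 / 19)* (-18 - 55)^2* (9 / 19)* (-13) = -335727 / 19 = -17669.84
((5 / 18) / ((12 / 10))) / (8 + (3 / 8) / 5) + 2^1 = 17692 / 8721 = 2.03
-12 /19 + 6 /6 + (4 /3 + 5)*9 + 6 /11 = 12104 /209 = 57.91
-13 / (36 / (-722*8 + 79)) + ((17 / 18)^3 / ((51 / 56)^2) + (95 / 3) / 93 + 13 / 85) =142369247407 / 69152940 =2058.76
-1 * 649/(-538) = 649/538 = 1.21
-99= -99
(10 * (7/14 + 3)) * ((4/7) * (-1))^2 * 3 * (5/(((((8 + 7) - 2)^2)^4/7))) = 1200/815730721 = 0.00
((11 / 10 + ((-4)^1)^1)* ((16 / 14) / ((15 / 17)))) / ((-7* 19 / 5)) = 1972 / 13965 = 0.14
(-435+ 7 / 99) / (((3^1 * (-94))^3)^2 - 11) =-43058 / 49788591968591487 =-0.00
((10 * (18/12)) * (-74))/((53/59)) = -65490/53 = -1235.66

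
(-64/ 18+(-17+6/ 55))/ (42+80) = -10121/ 60390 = -0.17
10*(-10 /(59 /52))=-5200 /59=-88.14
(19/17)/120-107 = -218261/2040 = -106.99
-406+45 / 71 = -28781 / 71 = -405.37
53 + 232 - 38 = 247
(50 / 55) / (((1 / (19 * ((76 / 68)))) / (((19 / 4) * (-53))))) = -1817635 / 374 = -4859.99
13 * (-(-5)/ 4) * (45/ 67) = 2925/ 268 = 10.91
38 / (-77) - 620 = -47778 / 77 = -620.49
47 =47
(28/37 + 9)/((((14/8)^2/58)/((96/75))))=10720256/45325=236.52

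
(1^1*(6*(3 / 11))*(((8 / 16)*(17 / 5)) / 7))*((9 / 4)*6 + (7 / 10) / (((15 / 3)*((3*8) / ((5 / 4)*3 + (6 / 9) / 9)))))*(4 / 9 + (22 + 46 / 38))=24102008723 / 189604800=127.12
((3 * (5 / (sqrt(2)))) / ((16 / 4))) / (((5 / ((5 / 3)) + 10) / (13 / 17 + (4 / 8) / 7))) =2985 * sqrt(2) / 24752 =0.17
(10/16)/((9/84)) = 35/6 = 5.83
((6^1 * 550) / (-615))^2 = 48400 / 1681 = 28.79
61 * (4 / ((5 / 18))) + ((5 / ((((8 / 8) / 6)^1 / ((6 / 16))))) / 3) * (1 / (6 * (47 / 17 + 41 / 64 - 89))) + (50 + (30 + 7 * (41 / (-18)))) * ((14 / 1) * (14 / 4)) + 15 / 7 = 4019.26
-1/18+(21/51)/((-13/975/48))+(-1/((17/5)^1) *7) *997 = -63631/18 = -3535.06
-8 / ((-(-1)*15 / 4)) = -32 / 15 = -2.13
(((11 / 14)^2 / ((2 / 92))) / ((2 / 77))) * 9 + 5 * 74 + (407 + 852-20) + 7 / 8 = 641187 / 56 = 11449.77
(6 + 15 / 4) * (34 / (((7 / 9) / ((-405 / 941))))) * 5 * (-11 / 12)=44304975 / 52696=840.77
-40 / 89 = -0.45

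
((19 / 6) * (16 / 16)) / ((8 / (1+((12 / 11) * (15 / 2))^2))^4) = 86786503926910339 / 5268083859456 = 16474.02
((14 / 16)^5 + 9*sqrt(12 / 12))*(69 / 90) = 7169537 / 983040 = 7.29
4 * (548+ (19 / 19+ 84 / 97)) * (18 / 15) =1280088 / 485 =2639.36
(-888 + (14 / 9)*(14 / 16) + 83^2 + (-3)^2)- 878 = 184801 / 36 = 5133.36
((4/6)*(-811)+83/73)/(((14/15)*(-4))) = 590785/4088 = 144.52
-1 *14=-14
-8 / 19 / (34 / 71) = -0.88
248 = 248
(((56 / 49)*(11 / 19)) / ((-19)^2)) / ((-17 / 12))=-0.00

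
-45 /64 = -0.70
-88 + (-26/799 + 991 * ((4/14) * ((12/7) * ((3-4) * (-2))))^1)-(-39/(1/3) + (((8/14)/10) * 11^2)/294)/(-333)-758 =124.39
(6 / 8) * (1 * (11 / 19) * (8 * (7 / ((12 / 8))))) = 308 / 19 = 16.21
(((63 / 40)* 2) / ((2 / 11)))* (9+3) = 2079 / 10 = 207.90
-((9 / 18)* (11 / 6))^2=-121 / 144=-0.84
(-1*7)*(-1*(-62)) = -434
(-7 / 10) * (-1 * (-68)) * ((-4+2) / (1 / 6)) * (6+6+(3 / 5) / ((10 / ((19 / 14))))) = 862614 / 125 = 6900.91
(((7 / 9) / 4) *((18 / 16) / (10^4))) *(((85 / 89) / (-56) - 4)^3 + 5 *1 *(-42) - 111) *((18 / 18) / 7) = -9553251558889 / 7923445497856000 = -0.00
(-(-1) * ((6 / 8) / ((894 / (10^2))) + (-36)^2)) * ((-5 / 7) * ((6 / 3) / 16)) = -1931165 / 16688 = -115.72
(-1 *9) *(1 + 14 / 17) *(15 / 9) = -465 / 17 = -27.35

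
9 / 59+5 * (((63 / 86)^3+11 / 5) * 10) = 2435683297 / 18763652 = 129.81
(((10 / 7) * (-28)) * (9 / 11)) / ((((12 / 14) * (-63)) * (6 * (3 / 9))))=10 / 33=0.30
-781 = -781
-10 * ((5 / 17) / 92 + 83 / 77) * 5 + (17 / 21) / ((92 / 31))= -19431001 / 361284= -53.78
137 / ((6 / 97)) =13289 / 6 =2214.83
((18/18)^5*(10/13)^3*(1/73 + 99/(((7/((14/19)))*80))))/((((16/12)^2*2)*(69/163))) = 0.04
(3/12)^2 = 1/16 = 0.06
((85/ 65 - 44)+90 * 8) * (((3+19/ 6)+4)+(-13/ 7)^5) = -3529428485/ 436982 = -8076.83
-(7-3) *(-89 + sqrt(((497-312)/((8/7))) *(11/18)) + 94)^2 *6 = -(60 + sqrt(14245))^2/6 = -5361.22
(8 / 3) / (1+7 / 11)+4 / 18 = 50 / 27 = 1.85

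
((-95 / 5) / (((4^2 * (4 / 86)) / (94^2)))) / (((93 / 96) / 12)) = -86628144 / 31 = -2794456.26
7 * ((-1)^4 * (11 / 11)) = 7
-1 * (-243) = 243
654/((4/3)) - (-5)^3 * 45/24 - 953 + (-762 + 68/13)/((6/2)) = -149879/312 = -480.38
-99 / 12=-33 / 4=-8.25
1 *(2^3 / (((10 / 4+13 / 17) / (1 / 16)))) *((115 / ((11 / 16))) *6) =62560 / 407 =153.71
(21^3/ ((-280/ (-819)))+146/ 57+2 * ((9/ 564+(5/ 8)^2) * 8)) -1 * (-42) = 2908267933/ 107160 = 27139.49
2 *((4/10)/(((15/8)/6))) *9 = 576/25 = 23.04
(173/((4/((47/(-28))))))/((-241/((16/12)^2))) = 8131/15183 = 0.54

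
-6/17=-0.35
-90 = -90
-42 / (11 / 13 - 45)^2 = -507 / 23534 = -0.02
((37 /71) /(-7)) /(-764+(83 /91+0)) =481 /4930311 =0.00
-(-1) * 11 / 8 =11 / 8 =1.38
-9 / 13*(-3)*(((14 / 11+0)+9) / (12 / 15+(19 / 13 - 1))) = 15255 / 902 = 16.91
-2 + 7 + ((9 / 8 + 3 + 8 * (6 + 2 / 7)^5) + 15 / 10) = 10556066931 / 134456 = 78509.45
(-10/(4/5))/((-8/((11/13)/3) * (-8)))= -275/4992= -0.06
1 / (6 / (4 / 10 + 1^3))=7 / 30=0.23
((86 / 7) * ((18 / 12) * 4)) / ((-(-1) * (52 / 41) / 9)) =523.09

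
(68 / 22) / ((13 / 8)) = 272 / 143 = 1.90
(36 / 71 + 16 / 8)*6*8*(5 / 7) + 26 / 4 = 91901 / 994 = 92.46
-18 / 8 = -9 / 4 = -2.25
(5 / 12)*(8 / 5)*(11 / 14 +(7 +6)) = 193 / 21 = 9.19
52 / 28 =13 / 7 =1.86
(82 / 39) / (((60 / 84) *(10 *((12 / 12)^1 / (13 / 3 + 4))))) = 287 / 117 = 2.45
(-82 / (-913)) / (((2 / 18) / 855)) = 630990 / 913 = 691.12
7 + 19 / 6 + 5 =91 / 6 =15.17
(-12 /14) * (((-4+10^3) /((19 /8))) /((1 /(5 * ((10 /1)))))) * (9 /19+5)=-98378.16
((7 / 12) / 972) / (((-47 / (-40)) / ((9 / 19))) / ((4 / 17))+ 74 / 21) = 490 / 11484747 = 0.00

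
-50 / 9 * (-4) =22.22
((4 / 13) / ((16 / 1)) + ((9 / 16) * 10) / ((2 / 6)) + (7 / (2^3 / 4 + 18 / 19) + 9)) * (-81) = -59535 / 26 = -2289.81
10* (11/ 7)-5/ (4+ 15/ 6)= 1360/ 91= 14.95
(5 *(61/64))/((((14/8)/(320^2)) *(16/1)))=122000/7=17428.57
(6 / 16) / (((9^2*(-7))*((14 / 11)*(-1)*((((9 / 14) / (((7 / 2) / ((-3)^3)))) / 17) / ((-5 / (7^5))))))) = 935 / 1764331632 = 0.00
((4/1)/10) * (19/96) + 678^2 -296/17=459666.67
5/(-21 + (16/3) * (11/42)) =-63/247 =-0.26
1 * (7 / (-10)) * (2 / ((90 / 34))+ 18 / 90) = -301 / 450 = -0.67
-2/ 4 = -1/ 2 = -0.50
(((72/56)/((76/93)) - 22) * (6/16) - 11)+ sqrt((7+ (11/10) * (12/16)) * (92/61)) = -79417/4256+ sqrt(4391390)/610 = -15.22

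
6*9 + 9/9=55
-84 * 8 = -672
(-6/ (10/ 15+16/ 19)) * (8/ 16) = -171/ 86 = -1.99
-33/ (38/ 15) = -495/ 38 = -13.03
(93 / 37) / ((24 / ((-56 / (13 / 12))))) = -2604 / 481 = -5.41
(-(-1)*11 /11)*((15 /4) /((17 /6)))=45 /34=1.32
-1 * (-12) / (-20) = -3 / 5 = -0.60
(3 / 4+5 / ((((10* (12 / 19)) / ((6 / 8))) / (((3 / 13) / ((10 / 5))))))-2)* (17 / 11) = -16711 / 9152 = -1.83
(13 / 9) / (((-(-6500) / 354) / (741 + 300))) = 20473 / 250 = 81.89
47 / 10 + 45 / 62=841 / 155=5.43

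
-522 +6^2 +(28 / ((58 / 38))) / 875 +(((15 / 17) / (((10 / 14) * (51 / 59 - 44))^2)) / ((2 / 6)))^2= -4271737162263720438661 / 8789961968527203125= -485.98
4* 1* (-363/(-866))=1.68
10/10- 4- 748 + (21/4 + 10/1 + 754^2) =2271121/4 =567780.25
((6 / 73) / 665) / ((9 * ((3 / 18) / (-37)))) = -0.00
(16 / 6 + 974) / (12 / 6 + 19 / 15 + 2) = 14650 / 79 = 185.44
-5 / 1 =-5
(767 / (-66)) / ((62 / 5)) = -3835 / 4092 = -0.94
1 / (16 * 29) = 0.00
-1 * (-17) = 17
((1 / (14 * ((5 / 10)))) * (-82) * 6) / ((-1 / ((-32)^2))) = 503808 / 7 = 71972.57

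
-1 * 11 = -11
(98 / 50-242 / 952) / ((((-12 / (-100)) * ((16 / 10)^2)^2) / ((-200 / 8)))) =-317171875 / 5849088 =-54.23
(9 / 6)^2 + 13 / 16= 3.06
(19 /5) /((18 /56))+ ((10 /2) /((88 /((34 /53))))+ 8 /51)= 21435473 /1783980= 12.02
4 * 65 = 260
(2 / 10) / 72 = 1 / 360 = 0.00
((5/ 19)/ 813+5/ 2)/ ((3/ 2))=77245/ 46341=1.67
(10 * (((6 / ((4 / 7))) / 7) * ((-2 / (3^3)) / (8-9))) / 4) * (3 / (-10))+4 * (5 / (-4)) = -61 / 12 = -5.08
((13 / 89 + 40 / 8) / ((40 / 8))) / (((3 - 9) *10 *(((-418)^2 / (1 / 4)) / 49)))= -11221 / 9330261600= -0.00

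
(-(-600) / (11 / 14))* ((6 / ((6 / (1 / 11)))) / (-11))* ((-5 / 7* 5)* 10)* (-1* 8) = -2400000 / 1331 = -1803.16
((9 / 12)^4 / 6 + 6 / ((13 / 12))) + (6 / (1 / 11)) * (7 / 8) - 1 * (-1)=428255 / 6656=64.34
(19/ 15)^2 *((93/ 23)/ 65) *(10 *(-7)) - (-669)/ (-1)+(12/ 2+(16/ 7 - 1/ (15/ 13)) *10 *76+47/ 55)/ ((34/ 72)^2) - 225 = 1979178260768/ 499023525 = 3966.10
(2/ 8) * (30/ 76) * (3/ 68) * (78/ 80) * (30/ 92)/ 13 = 405/ 3803648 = 0.00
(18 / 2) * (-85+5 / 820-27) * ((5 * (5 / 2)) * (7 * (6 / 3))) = -176390.40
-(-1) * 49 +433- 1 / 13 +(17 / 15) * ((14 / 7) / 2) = 94196 / 195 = 483.06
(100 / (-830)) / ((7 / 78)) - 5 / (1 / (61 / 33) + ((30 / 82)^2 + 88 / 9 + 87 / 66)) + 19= 2392754051489 / 138849576761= 17.23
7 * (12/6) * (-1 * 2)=-28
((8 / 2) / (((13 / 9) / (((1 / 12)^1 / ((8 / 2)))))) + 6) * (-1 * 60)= -4725 / 13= -363.46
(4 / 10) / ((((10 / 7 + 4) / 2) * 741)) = 14 / 70395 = 0.00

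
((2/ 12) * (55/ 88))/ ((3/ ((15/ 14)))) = 25/ 672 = 0.04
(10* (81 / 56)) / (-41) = -405 / 1148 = -0.35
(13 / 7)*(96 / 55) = 3.24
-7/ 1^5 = -7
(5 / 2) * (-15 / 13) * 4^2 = -600 / 13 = -46.15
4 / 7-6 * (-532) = 22348 / 7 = 3192.57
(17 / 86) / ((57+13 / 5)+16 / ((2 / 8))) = 85 / 53148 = 0.00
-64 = -64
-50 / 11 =-4.55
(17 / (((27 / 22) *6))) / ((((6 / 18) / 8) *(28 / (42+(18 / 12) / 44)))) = 2329 / 28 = 83.18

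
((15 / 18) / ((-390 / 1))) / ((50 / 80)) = -0.00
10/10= 1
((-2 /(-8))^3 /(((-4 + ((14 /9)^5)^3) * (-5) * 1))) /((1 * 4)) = -205891132094649 /198072999717675043840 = -0.00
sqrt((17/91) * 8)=2 * sqrt(3094)/91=1.22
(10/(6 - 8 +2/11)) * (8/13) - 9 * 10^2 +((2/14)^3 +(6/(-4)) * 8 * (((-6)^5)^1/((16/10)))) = 256020701/4459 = 57416.62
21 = 21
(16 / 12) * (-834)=-1112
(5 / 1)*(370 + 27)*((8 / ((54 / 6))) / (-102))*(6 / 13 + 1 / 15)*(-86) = 785.79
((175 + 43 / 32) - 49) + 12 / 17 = 69659 / 544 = 128.05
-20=-20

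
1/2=0.50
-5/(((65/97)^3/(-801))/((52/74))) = 1462102146/156325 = 9352.96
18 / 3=6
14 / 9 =1.56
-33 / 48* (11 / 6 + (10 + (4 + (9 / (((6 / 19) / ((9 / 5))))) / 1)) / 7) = -3223 / 420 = -7.67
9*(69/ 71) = 621/ 71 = 8.75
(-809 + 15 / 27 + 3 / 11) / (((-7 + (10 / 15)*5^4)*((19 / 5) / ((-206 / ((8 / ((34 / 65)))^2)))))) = 125348837 / 274165320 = 0.46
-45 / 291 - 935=-90710 / 97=-935.15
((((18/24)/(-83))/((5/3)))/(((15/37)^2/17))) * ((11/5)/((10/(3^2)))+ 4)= -6958627/2075000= -3.35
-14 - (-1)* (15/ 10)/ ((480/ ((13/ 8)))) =-35827/ 2560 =-13.99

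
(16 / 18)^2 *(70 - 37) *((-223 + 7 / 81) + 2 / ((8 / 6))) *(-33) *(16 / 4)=555539072 / 729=762056.34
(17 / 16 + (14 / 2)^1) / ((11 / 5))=645 / 176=3.66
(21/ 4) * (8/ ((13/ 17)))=714/ 13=54.92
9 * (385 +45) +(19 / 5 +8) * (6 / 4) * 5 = 7917 / 2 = 3958.50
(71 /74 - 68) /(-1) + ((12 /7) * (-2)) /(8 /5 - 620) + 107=69690489 /400414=174.05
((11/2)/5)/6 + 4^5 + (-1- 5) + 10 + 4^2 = 62651/60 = 1044.18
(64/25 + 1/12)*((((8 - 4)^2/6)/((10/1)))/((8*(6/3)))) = 793/18000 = 0.04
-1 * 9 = -9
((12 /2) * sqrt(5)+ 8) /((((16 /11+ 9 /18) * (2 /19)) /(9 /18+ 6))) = 10868 /43+ 8151 * sqrt(5) /43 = 676.61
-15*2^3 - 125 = -245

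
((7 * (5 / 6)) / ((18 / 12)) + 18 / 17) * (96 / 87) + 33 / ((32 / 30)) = 2583899 / 70992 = 36.40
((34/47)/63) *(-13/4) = -221/5922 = -0.04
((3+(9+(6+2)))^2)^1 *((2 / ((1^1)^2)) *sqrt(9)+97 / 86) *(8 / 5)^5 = 160694272 / 5375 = 29896.61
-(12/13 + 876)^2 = -129960000/169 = -768994.08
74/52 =37/26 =1.42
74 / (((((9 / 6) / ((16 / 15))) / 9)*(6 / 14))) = 16576 / 15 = 1105.07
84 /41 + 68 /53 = 7240 /2173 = 3.33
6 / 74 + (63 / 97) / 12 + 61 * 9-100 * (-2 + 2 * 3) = 2140985 / 14356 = 149.14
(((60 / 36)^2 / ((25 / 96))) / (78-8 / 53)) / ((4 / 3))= 212 / 2063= 0.10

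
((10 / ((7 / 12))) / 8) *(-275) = -4125 / 7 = -589.29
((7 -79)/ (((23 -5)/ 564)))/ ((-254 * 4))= 282/ 127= 2.22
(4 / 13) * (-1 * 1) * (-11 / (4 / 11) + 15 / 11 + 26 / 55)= 6251 / 715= 8.74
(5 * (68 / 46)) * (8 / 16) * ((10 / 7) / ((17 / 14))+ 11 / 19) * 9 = 25515 / 437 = 58.39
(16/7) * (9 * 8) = 1152/7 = 164.57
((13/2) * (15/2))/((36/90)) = 975/8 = 121.88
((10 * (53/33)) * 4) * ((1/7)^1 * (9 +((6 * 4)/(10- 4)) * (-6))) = -10600/77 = -137.66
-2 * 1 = -2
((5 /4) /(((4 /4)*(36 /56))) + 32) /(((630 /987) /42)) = 201019 /90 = 2233.54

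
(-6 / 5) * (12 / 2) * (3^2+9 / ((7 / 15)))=-203.66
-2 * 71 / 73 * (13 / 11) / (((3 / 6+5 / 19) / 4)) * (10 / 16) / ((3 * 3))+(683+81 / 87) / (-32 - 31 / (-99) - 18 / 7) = -103498299544 / 4975710003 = -20.80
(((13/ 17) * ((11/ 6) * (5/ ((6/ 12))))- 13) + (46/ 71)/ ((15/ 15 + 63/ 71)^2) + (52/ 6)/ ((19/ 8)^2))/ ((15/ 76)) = 905139686/ 65247615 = 13.87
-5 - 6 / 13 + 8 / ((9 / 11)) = 505 / 117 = 4.32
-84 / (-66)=14 / 11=1.27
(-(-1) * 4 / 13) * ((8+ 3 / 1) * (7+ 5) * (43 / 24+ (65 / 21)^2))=882662 / 1911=461.88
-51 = -51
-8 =-8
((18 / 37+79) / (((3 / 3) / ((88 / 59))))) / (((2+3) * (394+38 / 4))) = 517616 / 8808405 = 0.06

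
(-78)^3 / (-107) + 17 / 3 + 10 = 1428685 / 321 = 4450.73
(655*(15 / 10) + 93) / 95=2151 / 190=11.32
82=82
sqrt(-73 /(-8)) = sqrt(146) /4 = 3.02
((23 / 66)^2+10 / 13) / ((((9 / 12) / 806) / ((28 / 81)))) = 87558632 / 264627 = 330.88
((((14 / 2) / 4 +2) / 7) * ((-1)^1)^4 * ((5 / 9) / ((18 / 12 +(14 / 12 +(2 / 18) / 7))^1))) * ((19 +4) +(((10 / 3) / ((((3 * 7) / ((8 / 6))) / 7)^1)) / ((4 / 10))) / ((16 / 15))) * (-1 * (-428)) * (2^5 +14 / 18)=752036125 / 18252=41202.94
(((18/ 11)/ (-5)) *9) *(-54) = 8748/ 55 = 159.05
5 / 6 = 0.83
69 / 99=23 / 33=0.70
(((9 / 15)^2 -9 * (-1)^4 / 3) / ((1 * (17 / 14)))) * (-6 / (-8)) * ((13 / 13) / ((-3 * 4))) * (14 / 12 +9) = 1.38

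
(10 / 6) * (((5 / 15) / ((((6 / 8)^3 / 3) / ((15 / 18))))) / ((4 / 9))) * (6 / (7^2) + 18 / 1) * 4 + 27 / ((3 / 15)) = 296335 / 441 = 671.96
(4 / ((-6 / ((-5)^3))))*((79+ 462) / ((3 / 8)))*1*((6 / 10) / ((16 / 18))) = 81150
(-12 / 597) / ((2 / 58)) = -116 / 199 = -0.58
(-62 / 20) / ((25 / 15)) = -93 / 50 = -1.86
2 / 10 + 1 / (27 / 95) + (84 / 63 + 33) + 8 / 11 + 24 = 93227 / 1485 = 62.78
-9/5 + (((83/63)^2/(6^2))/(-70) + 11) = 92010407/10001880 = 9.20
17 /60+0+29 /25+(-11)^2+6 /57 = 698527 /5700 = 122.55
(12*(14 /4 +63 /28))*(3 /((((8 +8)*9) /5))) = 115 /16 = 7.19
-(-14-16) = 30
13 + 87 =100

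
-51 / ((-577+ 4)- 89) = 51 / 662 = 0.08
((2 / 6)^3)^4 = 1 / 531441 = 0.00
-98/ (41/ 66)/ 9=-2156/ 123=-17.53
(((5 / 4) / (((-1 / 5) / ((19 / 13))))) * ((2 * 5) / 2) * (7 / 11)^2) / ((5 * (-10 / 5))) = 23275 / 12584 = 1.85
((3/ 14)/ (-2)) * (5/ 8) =-15/ 224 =-0.07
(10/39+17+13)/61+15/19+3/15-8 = -1472314/226005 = -6.51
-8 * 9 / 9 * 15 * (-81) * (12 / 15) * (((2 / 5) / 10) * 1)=7776 / 25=311.04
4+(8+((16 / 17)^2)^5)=25291438433164 / 2015993900449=12.55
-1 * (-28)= 28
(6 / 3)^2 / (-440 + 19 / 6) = -24 / 2621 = -0.01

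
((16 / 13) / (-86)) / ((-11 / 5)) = 40 / 6149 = 0.01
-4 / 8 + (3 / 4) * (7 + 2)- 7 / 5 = 97 / 20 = 4.85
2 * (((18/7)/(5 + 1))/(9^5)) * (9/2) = 1/15309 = 0.00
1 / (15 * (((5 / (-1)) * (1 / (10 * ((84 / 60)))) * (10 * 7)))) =-0.00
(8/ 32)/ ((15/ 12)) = 0.20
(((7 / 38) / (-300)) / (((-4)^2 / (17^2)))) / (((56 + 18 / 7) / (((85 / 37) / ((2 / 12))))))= -240737 / 92233600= -0.00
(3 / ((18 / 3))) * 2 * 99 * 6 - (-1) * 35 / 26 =15479 / 26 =595.35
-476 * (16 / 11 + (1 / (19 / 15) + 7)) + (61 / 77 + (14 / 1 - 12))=-584849 / 133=-4397.36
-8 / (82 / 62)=-248 / 41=-6.05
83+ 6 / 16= 667 / 8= 83.38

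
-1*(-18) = 18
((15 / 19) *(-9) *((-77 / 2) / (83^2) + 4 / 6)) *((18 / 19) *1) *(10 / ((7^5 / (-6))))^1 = 663997500 / 41797815703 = 0.02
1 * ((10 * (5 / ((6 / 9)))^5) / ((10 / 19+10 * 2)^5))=12380495 / 190102016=0.07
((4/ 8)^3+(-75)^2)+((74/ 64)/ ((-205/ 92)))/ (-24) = 221405771/ 39360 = 5625.15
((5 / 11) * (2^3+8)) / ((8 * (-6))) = -5 / 33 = -0.15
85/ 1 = 85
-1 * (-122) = 122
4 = 4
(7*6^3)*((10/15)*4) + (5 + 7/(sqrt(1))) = 4044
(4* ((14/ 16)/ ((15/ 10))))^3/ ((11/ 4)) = 4.62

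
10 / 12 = 5 / 6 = 0.83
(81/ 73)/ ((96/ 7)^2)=0.01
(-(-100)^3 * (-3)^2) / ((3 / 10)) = 30000000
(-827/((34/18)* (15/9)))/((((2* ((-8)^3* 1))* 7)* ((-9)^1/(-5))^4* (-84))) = -103375/2487324672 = -0.00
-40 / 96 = -5 / 12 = -0.42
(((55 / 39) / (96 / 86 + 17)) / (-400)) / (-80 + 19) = 473 / 148259280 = 0.00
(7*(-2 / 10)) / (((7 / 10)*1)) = -2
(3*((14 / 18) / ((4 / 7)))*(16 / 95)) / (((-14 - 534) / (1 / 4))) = -49 / 156180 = -0.00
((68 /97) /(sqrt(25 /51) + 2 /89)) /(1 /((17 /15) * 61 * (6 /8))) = -160036062 /95943185 + 139639309 * sqrt(51) /19188637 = 50.30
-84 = -84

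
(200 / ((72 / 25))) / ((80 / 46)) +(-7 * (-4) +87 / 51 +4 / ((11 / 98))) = 1417393 / 13464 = 105.27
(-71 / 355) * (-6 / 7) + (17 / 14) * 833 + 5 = 71167 / 70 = 1016.67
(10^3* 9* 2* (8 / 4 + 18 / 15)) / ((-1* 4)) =-14400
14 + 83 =97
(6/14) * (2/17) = 6/119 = 0.05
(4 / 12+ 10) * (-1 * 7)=-217 / 3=-72.33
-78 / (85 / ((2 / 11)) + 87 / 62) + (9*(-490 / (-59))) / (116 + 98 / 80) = 105289349 / 223411052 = 0.47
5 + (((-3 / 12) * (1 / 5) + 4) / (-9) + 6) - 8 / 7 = 11867 / 1260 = 9.42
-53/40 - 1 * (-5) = 147/40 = 3.68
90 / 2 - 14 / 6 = 128 / 3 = 42.67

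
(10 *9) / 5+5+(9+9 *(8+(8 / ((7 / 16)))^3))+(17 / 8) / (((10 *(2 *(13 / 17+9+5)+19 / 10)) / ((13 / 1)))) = 62176310647 / 1127784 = 55131.40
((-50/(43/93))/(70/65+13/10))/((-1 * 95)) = 40300/84151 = 0.48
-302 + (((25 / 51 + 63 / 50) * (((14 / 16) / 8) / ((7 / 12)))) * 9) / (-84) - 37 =-129104589 / 380800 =-339.04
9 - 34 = -25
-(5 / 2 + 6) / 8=-17 / 16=-1.06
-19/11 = -1.73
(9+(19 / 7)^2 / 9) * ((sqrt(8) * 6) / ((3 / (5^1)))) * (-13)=-1125800 * sqrt(2) / 441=-3610.25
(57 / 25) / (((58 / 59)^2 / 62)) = 6150927 / 42050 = 146.28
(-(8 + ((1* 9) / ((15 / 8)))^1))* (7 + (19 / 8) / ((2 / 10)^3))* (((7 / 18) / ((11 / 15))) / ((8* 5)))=-1547 / 30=-51.57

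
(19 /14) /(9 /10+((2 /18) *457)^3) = 69255 /6681125437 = 0.00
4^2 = 16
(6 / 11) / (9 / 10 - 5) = -60 / 451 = -0.13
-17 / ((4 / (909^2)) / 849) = -11925713673 / 4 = -2981428418.25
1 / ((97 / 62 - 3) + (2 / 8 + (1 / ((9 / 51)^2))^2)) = 10044 / 10344697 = 0.00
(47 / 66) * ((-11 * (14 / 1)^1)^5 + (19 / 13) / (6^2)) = -1905229578155011 / 30888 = -61681869274.64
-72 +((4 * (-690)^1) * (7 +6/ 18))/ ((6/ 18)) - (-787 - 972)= -59033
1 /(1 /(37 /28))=37 /28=1.32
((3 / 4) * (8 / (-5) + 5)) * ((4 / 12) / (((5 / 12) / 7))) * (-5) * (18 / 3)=-2142 / 5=-428.40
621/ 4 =155.25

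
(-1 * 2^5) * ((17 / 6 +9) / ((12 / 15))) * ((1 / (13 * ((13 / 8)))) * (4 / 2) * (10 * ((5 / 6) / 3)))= -568000 / 4563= -124.48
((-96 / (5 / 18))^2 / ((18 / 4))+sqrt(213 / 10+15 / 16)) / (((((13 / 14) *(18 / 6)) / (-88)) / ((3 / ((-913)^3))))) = 0.00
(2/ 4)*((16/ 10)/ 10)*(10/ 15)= 4/ 75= 0.05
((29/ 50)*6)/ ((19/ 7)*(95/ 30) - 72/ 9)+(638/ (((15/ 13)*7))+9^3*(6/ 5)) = 12595234/ 13125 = 959.64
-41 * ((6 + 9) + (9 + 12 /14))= -7134 /7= -1019.14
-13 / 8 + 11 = 9.38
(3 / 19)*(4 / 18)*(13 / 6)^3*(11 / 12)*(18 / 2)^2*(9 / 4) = 72501 / 1216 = 59.62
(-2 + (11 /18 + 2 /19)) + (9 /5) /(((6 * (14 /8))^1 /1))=-13313 /11970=-1.11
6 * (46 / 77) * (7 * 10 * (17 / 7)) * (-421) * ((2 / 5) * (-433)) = 3421275024 / 77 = 44432143.17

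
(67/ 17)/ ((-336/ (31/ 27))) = -0.01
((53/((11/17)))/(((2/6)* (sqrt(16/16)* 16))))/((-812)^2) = 2703/116044544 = 0.00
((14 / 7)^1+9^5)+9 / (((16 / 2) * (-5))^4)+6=151185920009 / 2560000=59057.00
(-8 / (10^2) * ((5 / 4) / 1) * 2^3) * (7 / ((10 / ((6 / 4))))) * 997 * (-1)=20937 / 25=837.48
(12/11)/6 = 2/11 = 0.18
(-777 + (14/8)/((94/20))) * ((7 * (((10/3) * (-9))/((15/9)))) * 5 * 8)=3914203.40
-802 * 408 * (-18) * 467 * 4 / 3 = 3667436928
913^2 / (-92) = -833569 / 92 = -9060.53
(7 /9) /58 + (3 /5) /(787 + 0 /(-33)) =29111 /2054070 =0.01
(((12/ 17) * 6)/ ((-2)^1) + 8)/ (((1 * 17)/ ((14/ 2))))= 700/ 289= 2.42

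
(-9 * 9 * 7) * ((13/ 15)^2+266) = -151247.88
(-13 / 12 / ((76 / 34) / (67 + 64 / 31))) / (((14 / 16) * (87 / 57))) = -473161 / 18879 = -25.06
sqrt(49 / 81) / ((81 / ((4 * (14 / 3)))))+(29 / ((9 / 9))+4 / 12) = 64544 / 2187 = 29.51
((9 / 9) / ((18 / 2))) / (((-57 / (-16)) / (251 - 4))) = 208 / 27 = 7.70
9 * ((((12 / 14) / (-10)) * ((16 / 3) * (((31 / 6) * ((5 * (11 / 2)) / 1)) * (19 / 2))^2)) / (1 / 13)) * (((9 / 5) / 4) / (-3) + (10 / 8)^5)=-8107564932181 / 28672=-282769424.25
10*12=120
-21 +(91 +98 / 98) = 71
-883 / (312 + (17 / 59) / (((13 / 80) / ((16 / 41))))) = -27767701 / 9833224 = -2.82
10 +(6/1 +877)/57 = 1453/57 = 25.49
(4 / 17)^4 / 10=128 / 417605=0.00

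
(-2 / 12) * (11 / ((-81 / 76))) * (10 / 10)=418 / 243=1.72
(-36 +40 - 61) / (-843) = 0.07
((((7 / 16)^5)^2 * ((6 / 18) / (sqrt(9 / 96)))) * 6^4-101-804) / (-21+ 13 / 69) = 62445 / 1436-175417129629 * sqrt(6) / 24670292148224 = 43.47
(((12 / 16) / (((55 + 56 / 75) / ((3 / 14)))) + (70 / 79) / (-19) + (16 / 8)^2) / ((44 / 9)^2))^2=12683370740306456350161 / 462922702196248825839616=0.03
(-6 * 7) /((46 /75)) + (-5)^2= -1000 /23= -43.48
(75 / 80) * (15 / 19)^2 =3375 / 5776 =0.58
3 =3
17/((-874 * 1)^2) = 17/763876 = 0.00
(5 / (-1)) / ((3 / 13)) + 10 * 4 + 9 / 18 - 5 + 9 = 137 / 6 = 22.83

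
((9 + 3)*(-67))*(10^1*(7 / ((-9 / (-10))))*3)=-187600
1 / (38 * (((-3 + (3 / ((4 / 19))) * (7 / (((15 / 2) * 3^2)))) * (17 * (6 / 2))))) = -15 / 44251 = -0.00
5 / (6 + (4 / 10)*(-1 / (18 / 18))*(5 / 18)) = 45 / 53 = 0.85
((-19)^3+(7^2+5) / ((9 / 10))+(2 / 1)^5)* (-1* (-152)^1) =-1028584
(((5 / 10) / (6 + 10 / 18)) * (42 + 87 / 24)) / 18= 365 / 1888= 0.19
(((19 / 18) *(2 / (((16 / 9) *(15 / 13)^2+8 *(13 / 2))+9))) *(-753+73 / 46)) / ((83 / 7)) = -776917505 / 367982658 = -2.11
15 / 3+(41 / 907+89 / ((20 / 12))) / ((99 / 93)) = 751079 / 13605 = 55.21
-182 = -182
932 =932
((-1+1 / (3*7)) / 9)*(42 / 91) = -40 / 819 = -0.05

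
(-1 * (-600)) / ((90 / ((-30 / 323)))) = -200 / 323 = -0.62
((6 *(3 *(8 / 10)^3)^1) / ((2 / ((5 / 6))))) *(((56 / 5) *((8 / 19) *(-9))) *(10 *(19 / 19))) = -774144 / 475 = -1629.78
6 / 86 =0.07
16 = 16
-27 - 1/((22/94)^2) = -5476/121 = -45.26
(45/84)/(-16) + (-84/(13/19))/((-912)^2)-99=-8218999/82992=-99.03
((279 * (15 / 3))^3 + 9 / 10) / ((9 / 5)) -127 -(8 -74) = 3016338629 / 2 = 1508169314.50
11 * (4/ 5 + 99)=5489/ 5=1097.80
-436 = -436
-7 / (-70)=1 / 10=0.10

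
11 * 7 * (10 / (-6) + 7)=1232 / 3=410.67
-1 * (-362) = 362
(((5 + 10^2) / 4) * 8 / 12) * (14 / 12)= 245 / 12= 20.42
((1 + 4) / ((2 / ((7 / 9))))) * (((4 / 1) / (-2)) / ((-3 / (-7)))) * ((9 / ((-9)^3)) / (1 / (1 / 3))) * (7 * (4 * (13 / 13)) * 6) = 13720 / 2187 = 6.27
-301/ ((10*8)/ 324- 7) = 24381/ 547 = 44.57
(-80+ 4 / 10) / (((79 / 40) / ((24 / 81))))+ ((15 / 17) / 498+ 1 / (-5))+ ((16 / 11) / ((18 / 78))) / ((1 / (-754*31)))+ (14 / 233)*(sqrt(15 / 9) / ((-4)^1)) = -48778537455451 / 331062930 - 7*sqrt(15) / 1398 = -147339.19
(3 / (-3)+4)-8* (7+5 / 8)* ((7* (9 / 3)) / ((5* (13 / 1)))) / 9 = 158 / 195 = 0.81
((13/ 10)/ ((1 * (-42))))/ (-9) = 13/ 3780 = 0.00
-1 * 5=-5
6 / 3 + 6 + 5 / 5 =9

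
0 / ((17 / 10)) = 0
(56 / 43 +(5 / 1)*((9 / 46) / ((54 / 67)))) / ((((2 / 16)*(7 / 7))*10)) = 29861 / 14835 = 2.01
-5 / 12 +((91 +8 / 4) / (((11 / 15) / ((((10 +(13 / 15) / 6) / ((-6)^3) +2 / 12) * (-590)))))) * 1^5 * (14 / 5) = -7448269 / 297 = -25078.35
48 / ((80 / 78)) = 234 / 5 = 46.80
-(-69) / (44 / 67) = 4623 / 44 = 105.07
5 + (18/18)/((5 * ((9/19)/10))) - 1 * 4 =47/9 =5.22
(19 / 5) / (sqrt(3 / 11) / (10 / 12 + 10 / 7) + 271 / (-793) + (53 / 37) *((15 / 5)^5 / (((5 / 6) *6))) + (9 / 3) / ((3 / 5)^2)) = 226840841191297047 / 4632753931470361223-117475911796698 *sqrt(33) / 4632753931470361223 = 0.05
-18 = -18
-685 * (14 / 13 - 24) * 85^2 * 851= 1255088201750 / 13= 96545246288.46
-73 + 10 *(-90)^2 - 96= 80831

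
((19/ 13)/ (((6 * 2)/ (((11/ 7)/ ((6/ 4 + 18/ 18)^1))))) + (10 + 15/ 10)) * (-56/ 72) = -15802/ 1755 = -9.00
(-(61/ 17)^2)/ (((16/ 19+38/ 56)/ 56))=-110856032/ 233801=-474.15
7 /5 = 1.40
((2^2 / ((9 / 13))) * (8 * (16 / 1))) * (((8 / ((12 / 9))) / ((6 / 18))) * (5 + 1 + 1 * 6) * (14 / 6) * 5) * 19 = 35409920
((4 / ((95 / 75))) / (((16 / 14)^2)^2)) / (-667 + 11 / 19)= -36015 / 12965888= -0.00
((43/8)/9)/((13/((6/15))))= 43/2340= 0.02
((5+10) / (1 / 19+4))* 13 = 3705 / 77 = 48.12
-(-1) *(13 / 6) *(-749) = -9737 / 6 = -1622.83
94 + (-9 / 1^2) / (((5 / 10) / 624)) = -11138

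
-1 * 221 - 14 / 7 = -223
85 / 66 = 1.29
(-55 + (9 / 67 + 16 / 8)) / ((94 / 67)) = -1771 / 47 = -37.68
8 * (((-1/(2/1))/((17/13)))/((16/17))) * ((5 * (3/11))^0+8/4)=-9.75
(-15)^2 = 225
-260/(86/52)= -6760/43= -157.21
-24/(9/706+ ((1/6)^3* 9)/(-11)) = -2236608/835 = -2678.57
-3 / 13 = -0.23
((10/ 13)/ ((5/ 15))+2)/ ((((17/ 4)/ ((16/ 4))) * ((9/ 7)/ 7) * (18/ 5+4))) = 109760/ 37791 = 2.90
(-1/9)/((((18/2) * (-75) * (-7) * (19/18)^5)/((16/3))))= -41472/433317325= -0.00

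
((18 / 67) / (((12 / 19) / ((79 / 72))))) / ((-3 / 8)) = -1501 / 1206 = -1.24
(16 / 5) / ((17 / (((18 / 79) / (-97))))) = -288 / 651355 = -0.00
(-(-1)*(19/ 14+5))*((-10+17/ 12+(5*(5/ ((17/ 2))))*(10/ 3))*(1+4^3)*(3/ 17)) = 1440465/ 16184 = 89.01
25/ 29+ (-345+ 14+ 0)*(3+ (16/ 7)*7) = -182356/ 29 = -6288.14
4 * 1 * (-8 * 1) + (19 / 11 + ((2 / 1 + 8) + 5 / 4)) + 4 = -661 / 44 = -15.02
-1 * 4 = -4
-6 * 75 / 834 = -75 / 139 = -0.54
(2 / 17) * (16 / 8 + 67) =138 / 17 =8.12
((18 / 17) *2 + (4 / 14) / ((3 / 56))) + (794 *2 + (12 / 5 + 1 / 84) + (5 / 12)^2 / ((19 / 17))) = 2601445823 / 1627920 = 1598.02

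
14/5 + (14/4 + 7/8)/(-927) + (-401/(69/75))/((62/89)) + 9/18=-16454730743/26438040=-622.39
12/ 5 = 2.40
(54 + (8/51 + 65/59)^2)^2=253272381967398049/81976382754561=3089.58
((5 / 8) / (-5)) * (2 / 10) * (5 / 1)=-1 / 8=-0.12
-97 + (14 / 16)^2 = -6159 / 64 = -96.23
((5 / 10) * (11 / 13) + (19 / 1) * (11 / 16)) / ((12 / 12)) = 2805 / 208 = 13.49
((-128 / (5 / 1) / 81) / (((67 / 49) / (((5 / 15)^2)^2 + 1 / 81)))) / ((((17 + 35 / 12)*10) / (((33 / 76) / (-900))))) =17248 / 1247602854375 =0.00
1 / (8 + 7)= 1 / 15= 0.07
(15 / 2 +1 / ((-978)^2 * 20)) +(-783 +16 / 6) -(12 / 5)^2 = -778.59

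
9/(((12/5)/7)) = 26.25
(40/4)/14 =5/7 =0.71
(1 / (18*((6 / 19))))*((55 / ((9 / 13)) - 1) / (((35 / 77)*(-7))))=-73777 / 17010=-4.34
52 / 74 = 26 / 37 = 0.70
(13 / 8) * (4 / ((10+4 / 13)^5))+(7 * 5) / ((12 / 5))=3780364780027 / 259224020544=14.58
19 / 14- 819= -817.64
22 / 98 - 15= -724 / 49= -14.78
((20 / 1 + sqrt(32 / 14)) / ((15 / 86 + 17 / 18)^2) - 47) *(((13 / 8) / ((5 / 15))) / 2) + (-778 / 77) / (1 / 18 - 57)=-17861930743929 / 236761109200 + 5840991 *sqrt(7) / 5249692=-72.50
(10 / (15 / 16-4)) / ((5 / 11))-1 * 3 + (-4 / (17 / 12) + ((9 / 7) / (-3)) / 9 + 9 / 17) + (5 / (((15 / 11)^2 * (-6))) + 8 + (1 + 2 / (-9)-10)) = -3192773 / 224910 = -14.20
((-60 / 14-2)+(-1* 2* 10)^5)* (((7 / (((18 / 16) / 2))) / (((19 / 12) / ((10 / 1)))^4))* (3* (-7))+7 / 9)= 1560674450414105876 / 1172889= 1330624168539.48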